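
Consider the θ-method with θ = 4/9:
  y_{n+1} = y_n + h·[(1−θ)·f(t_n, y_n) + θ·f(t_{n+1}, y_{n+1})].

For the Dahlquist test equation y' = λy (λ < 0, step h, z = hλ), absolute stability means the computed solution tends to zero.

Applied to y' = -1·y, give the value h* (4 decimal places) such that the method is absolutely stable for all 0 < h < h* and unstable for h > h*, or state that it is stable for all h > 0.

On y'=λy, z=hλ:
  y_{n+1} = y_n + z·[5/9·y_n + 4/9·y_{n+1}] ⇒ (1 − 4/9z)y_{n+1} = (1 + 5/9z)y_n
  ⇒ R(z) = (1 + 5/9z)/(1 − 4/9z).

Boundary: |R(x)|=1, x<0.
x=-0.99: |R|=0.3125
R=−1: 1+5/9x = −1+4/9x ⇒ -1/9x=2 ⇒ x=2/(-1/9)=-18.0000
Confirm numerically:
  x=-12.155: |R|=0.89856 <1
  x=-7.754: |R|=0.74395 <1
  x=-7.430: |R|=0.72701 <1
  x=-18.585: |R|=1.00702 >1
  x=-18.486: |R|=1.00586 >1
Interval (-18.0000, 0).

(-18.0000,0); λ=-1 ⇒ h* = (18)/1 = 18.0000.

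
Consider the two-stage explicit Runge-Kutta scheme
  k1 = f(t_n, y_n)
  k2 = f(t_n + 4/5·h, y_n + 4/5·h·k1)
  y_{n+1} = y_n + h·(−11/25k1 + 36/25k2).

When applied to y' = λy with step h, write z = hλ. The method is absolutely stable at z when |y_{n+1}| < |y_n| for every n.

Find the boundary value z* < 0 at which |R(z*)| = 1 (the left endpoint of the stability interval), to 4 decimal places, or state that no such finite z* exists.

With y'=λy (z=hλ):
  k1=λy_n ⇒ h·k1=z·y_n;  k2=λ(1+4/5z)y_n ⇒ h·k2=z(1+4/5z)y_n
  y_{n+1}/y_n = 1 − 11/25z + 36/25z(1+4/5z) = 1 + z + 144/125z²
  Hence R(z) = 1 + z + 144/125z².

Boundary: |R(x)|=1, x<0.
x=-1.37: |R|=1.7922
R=1: x+144/125x²=0 ⇒ x=−125/144=-0.8681; min R=1−1/(4·144/125)=0.7830>−1
Confirm numerically:
  x=-0.509: |R|=0.78946 <1
  x=-0.485: |R|=0.78598 <1
  x=-0.468: |R|=0.78432 <1
  x=-1.351: |R|=1.75163 >1
  x=-1.258: |R|=1.56511 >1
Interval (-0.8681, 0).

left endpoint -0.8681.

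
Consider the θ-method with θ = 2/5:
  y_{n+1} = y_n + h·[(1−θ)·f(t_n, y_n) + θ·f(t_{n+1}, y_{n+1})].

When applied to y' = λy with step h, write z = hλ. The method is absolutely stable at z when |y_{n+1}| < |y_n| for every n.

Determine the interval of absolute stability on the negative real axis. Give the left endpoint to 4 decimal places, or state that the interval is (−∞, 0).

(-10.0000, 0).

With y'=λy (z=hλ):
  y_{n+1} = y_n + z·[3/5·y_n + 2/5·y_{n+1}] ⇒ (1 − 2/5z)y_{n+1} = (1 + 3/5z)y_n
  R(z) = (1 + 3/5z)/(1 − 2/5z).

Need |R(x)|<1, x<0.
x=-1.53: |R|=0.0509
R=−1: 1+3/5x = −1+2/5x ⇒ -1/5x=2 ⇒ x=2/(-1/5)=-10.0000
Confirm numerically:
  x=-7.208: |R|=0.85620 <1
  x=-6.947: |R|=0.83841 <1
  x=-6.175: |R|=0.77954 <1
  x=-10.435: |R|=1.01681 >1
  x=-10.407: |R|=1.01577 >1
Interval (-10.0000, 0).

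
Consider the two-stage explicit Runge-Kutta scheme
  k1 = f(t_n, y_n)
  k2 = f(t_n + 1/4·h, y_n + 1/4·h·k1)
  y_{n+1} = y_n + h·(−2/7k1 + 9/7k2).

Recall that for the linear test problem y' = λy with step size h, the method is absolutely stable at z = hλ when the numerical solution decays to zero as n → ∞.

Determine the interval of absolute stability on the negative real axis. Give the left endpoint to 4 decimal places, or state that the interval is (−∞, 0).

z∈(-3.1111,0).

With y'=λy (z=hλ):
  k1=λy_n ⇒ h·k1=z·y_n;  k2=λ(1+1/4z)y_n ⇒ h·k2=z(1+1/4z)y_n
  y_{n+1}/y_n = 1 − 2/7z + 9/7z(1+1/4z) = 1 + z + 9/28z²
  R(z) = 1 + z + 9/28z².

Solve |R(x)|<1 on ℝ⁻.
x=-1.44: |R|=0.2265
R=1: x+9/28x²=0 ⇒ x=−28/9=-3.1111; min R=1−1/(4·9/28)=0.2222>−1
Confirm numerically:
  x=-2.867: |R|=0.77504 <1
  x=-2.859: |R|=0.76832 <1
  x=-2.354: |R|=0.42714 <1
  x=-3.527: |R|=1.47148 >1
  x=-3.463: |R|=1.39169 >1
  x=-3.287: |R|=1.18583 >1
So |R|<1 on (-3.1111, 0).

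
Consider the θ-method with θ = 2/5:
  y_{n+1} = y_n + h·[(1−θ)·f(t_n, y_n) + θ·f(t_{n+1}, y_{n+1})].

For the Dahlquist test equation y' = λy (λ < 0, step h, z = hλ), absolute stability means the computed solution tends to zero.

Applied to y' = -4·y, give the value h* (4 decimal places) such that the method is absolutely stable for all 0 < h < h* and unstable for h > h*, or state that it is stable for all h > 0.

(-10.0000,0); λ=-4 ⇒ h* = (10)/4 = 2.5000.

Test eqn y'=λy, z=hλ:
  y_{n+1} = y_n + z·[3/5·y_n + 2/5·y_{n+1}] ⇒ (1 − 2/5z)y_{n+1} = (1 + 3/5z)y_n
  R(z) = (1 + 3/5z)/(1 − 2/5z).

Solve |R(x)|<1 on ℝ⁻.
x=-0.62: |R|=0.5032
R=−1: 1+3/5x = −1+2/5x ⇒ -1/5x=2 ⇒ x=2/(-1/5)=-10.0000
Confirm numerically:
  x=-6.784: |R|=0.82680 <1
  x=-5.065: |R|=0.67383 <1
  x=-4.430: |R|=0.59812 <1
  x=-10.459: |R|=1.01771 >1
  x=-10.020: |R|=1.00080 >1
Interval (-10.0000, 0).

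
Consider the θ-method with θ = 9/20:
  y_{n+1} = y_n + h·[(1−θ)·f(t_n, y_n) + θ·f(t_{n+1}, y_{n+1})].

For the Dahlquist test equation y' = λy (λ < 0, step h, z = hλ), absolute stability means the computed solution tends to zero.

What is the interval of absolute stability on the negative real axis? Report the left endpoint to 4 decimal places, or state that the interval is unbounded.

On y'=λy, z=hλ:
  y_{n+1} = y_n + z·[11/20·y_n + 9/20·y_{n+1}] ⇒ (1 − 9/20z)y_{n+1} = (1 + 11/20z)y_n
  ⇒ R(z) = (1 + 11/20z)/(1 − 9/20z).

Find x<0 with |R(x)|<1.
x=-1.34: |R|=0.1641
R=−1: 1+11/20x = −1+9/20x ⇒ -1/10x=2 ⇒ x=2/(-1/10)=-20.0000
Confirm numerically:
  x=-19.932: |R|=0.99932 <1
  x=-17.244: |R|=0.96854 <1
  x=-13.739: |R|=0.91283 <1
  x=-12.434: |R|=0.88528 <1
  x=-20.572: |R|=1.00558 >1
  x=-20.411: |R|=1.00404 >1
  x=-20.215: |R|=1.00213 >1
Interval (-20.0000, 0).

z∈(-20.0000,0).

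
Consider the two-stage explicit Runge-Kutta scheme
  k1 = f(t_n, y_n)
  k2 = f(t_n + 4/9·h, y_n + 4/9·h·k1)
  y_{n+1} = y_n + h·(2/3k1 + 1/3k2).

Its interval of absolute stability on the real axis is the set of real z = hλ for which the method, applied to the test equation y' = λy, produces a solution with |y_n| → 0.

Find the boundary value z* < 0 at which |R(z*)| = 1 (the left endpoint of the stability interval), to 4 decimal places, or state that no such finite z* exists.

z* = -6.7500.

With y'=λy (z=hλ):
  k1=λy_n ⇒ h·k1=z·y_n;  k2=λ(1+4/9z)y_n ⇒ h·k2=z(1+4/9z)y_n
  y_{n+1}/y_n = 1 + 2/3z + 1/3z(1+4/9z) = 1 + z + 4/27z²
  R(z) = 1 + z + 4/27z².

Need |R(x)|<1, x<0.
x=-0.64: |R|=0.4207
R=1: x+4/27x²=0 ⇒ x=−27/4=-6.7500; min R=1−1/(4·4/27)=-0.6875>−1
Confirm numerically:
  x=-4.925: |R|=0.33157 <1
  x=-4.028: |R|=0.62433 <1
  x=-3.688: |R|=0.67299 <1
  x=-7.044: |R|=1.30681 >1
  x=-6.855: |R|=1.10663 >1
  x=-6.841: |R|=1.09223 >1
Stable set (-6.7500, 0).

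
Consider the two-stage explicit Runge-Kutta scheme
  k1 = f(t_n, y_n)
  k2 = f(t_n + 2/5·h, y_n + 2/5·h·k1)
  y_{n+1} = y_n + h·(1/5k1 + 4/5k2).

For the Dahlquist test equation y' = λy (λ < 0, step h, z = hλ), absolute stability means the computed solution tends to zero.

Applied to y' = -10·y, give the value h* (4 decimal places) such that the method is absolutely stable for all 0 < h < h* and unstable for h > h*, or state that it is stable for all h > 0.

Set f=λy, z=hλ:
  k1=λy_n ⇒ h·k1=z·y_n;  k2=λ(1+2/5z)y_n ⇒ h·k2=z(1+2/5z)y_n
  y_{n+1}/y_n = 1 + 1/5z + 4/5z(1+2/5z) = 1 + z + 8/25z²
  so R(z) = 1 + z + 8/25z².

Find x<0 with |R(x)|<1.
x=-0.36: |R|=0.6815
R=1: x+8/25x²=0 ⇒ x=−25/8=-3.1250; min R=1−1/(4·8/25)=0.2188>−1
Confirm numerically:
  x=-1.704: |R|=0.22516 <1
  x=-1.647: |R|=0.22103 <1
  x=-1.490: |R|=0.22043 <1
  x=-3.576: |R|=1.51609 >1
  x=-3.438: |R|=1.34435 >1
Interval (-3.1250, 0).

(-3.1250,0); λ=-10 ⇒ h* = (25/8)/10 = 0.3125.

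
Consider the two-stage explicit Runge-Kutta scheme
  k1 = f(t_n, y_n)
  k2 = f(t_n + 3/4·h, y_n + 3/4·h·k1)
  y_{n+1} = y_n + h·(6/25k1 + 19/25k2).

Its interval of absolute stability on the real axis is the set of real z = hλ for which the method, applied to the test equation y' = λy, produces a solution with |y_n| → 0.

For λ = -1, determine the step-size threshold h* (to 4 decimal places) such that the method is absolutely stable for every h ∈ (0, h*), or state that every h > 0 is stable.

(-1.7544,0); λ=-1 ⇒ h* = (100/57)/1 = 1.7544.

On y'=λy, z=hλ:
  k1=λy_n ⇒ h·k1=z·y_n;  k2=λ(1+3/4z)y_n ⇒ h·k2=z(1+3/4z)y_n
  y_{n+1}/y_n = 1 + 6/25z + 19/25z(1+3/4z) = 1 + z + 57/100z²
  ⇒ R(z) = 1 + z + 57/100z².

Find x<0 with |R(x)|<1.
x=-0.63: |R|=0.5962
R=1: x+57/100x²=0 ⇒ x=−100/57=-1.7544; min R=1−1/(4·57/100)=0.5614>−1
Confirm numerically:
  x=-1.477: |R|=0.76647 <1
  x=-1.299: |R|=0.66282 <1
  x=-1.009: |R|=0.57131 <1
  x=-1.855: |R|=1.10638 >1
  x=-1.850: |R|=1.10082 >1
Interval (-1.7544, 0).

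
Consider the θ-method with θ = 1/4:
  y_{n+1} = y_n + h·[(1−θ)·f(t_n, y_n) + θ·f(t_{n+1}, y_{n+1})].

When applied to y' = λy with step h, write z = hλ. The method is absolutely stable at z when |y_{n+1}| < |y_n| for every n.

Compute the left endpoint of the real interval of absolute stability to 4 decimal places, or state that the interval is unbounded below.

z* = -4.0000.

On y'=λy, z=hλ:
  y_{n+1} = y_n + z·[3/4·y_n + 1/4·y_{n+1}] ⇒ (1 − 1/4z)y_{n+1} = (1 + 3/4z)y_n
  Hence R(z) = (1 + 3/4z)/(1 − 1/4z).

Find x<0 with |R(x)|<1.
x=-1.74: |R|=0.2125
R=−1: 1+3/4x = −1+1/4x ⇒ -1/2x=2 ⇒ x=2/(-1/2)=-4.0000
Confirm numerically:
  x=-3.477: |R|=0.86010 <1
  x=-2.558: |R|=0.56023 <1
  x=-1.961: |R|=0.31589 <1
  x=-4.519: |R|=1.12185 >1
  x=-4.286: |R|=1.06903 >1
  x=-4.041: |R|=1.01020 >1
So |R|<1 on (-4.0000, 0).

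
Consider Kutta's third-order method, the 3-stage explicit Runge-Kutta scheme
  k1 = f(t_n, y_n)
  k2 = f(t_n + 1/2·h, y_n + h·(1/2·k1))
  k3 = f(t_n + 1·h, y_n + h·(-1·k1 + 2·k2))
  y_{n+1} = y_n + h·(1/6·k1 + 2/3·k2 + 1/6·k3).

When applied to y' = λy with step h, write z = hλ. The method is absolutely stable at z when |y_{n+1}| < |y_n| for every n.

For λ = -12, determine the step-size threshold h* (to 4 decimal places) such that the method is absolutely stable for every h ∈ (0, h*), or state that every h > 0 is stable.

(-2.5127,0); λ=-12 ⇒ h* = 0.2094.

Test eqn y'=λy, z=hλ:
  order 3, 3-stage ⇒ R(z)=1+z+z^2/2+z^3/6
  (e.g. R(-0.36)=0.69702, |R|=0.69702)

Need |R(x)|<1, x<0.
x=-0.36: |R|=0.6970
|R(-2.27)|=0.6431 |R(-2.15)|=0.4951 |R(-1.42)|=0.1110
Bisect:
  x_lo=-3.2617 |R|=2.7259  x_hi=-0.1927 |R|=0.8247
  mid=-1.72722 |R|=0.09437 →hi
  mid=-2.49448 |R|=0.97022 →hi
  mid=-2.87811 |R|=1.70984 →lo
  mid=-2.68630 |R|=1.30901 →lo
  mid=-2.59039 |R|=1.13230 →lo
  mid=-2.54243 |R|=1.04949 →lo
  mid=-2.51846 |R|=1.00942 →lo
  mid=-2.50647 |R|=0.98971 →hi
  mid=-2.51246 |R|=0.99954 →hi
  mid=-2.51546 |R|=1.00447 →lo
  ...
  [-2.51284,-2.51265] ⇒ x*=-2.5127
So |R|<1 on (-2.5127, 0).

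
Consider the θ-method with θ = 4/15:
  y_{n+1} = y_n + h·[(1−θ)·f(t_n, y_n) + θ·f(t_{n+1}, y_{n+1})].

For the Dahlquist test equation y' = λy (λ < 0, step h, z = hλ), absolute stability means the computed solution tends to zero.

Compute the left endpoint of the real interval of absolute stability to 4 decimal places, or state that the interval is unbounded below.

Test eqn y'=λy, z=hλ:
  y_{n+1} = y_n + z·[11/15·y_n + 4/15·y_{n+1}] ⇒ (1 − 4/15z)y_{n+1} = (1 + 11/15z)y_n
  Hence R(z) = (1 + 11/15z)/(1 − 4/15z).

Boundary: |R(x)|=1, x<0.
x=-0.48: |R|=0.5745
R=−1: 1+11/15x = −1+4/15x ⇒ -7/15x=2 ⇒ x=2/(-7/15)=-4.2857
Confirm numerically:
  x=-3.647: |R|=0.84889 <1
  x=-3.570: |R|=0.82889 <1
  x=-2.735: |R|=0.58153 <1
  x=-1.825: |R|=0.22758 <1
  x=-4.736: |R|=1.09286 >1
  x=-4.409: |R|=1.02644 >1
So |R|<1 on (-4.2857, 0).

z* = -4.2857.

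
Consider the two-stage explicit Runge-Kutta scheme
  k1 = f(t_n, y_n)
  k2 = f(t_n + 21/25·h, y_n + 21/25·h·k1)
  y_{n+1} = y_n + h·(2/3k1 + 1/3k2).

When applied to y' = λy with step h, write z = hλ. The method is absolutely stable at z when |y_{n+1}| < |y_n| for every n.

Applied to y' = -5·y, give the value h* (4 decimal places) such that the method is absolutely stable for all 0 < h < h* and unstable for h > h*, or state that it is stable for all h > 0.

On y'=λy, z=hλ:
  k1=λy_n ⇒ h·k1=z·y_n;  k2=λ(1+21/25z)y_n ⇒ h·k2=z(1+21/25z)y_n
  y_{n+1}/y_n = 1 + 2/3z + 1/3z(1+21/25z) = 1 + z + 7/25z²
  R(z) = 1 + z + 7/25z².

Need |R(x)|<1, x<0.
x=-1.62: |R|=0.1148
R=1: x+7/25x²=0 ⇒ x=−25/7=-3.5714; min R=1−1/(4·7/25)=0.1071>−1
Confirm numerically:
  x=-3.189: |R|=0.65852 <1
  x=-3.146: |R|=0.62525 <1
  x=-2.721: |R|=0.35208 <1
  x=-2.681: |R|=0.33157 <1
  x=-4.057: |R|=1.55159 >1
  x=-3.979: |R|=1.45408 >1
  x=-3.814: |R|=1.25905 >1
So |R|<1 on (-3.5714, 0).

(-3.5714,0); λ=-5 ⇒ h* = (25/7)/5 = 0.7143.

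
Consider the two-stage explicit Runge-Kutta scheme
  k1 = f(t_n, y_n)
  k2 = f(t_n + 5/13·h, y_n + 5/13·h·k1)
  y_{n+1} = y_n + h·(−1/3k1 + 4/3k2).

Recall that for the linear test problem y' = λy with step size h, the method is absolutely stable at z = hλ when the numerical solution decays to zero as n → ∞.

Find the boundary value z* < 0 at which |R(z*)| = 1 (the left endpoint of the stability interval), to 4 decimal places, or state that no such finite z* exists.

Test eqn y'=λy, z=hλ:
  k1=λy_n ⇒ h·k1=z·y_n;  k2=λ(1+5/13z)y_n ⇒ h·k2=z(1+5/13z)y_n
  y_{n+1}/y_n = 1 − 1/3z + 4/3z(1+5/13z) = 1 + z + 20/39z²
  Hence R(z) = 1 + z + 20/39z².

Solve |R(x)|<1 on ℝ⁻.
x=-1.57: |R|=0.6941
R=1: x+20/39x²=0 ⇒ x=−39/20=-1.9500; min R=1−1/(4·20/39)=0.5125>−1
Confirm numerically:
  x=-1.822: |R|=0.88040 <1
  x=-1.706: |R|=0.78653 <1
  x=-1.499: |R|=0.65331 <1
  x=-0.895: |R|=0.51578 <1
  x=-2.162: |R|=1.23505 >1
  x=-2.140: |R|=1.20851 >1
Stable set (-1.9500, 0).

z* = -1.9500.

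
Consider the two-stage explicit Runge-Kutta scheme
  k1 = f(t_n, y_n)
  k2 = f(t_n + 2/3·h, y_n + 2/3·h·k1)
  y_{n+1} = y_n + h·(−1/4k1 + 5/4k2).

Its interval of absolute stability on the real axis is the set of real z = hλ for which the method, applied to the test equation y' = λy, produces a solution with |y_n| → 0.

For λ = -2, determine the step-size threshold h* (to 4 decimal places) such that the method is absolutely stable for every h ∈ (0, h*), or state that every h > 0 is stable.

(-1.2000,0); λ=-2 ⇒ h* = (6/5)/2 = 0.6000.

On y'=λy, z=hλ:
  k1=λy_n ⇒ h·k1=z·y_n;  k2=λ(1+2/3z)y_n ⇒ h·k2=z(1+2/3z)y_n
  y_{n+1}/y_n = 1 − 1/4z + 5/4z(1+2/3z) = 1 + z + 5/6z²
  Hence R(z) = 1 + z + 5/6z².

Find x<0 with |R(x)|<1.
x=-0.33: |R|=0.7608
R=1: x+5/6x²=0 ⇒ x=−6/5=-1.2000; min R=1−1/(4·5/6)=0.7000>−1
Confirm numerically:
  x=-1.114: |R|=0.92016 <1
  x=-0.895: |R|=0.77252 <1
  x=-0.757: |R|=0.72054 <1
  x=-0.666: |R|=0.70363 <1
  x=-1.430: |R|=1.27408 >1
  x=-1.319: |R|=1.13080 >1
Stable set (-1.2000, 0).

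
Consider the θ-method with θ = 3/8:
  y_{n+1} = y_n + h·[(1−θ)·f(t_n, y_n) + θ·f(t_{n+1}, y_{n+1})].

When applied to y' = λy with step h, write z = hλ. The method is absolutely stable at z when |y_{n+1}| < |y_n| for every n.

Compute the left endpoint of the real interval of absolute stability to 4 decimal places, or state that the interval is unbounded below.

With y'=λy (z=hλ):
  y_{n+1} = y_n + z·[5/8·y_n + 3/8·y_{n+1}] ⇒ (1 − 3/8z)y_{n+1} = (1 + 5/8z)y_n
  ⇒ R(z) = (1 + 5/8z)/(1 − 3/8z).

Need |R(x)|<1, x<0.
x=-1.69: |R|=0.0344
R=−1: 1+5/8x = −1+3/8x ⇒ -1/4x=2 ⇒ x=2/(-1/4)=-8.0000
Confirm numerically:
  x=-6.452: |R|=0.88683 <1
  x=-6.219: |R|=0.86638 <1
  x=-3.657: |R|=0.54214 <1
  x=-8.521: |R|=1.03105 >1
  x=-8.481: |R|=1.02877 >1
  x=-8.302: |R|=1.01836 >1
Interval (-8.0000, 0).

left endpoint -8.0000.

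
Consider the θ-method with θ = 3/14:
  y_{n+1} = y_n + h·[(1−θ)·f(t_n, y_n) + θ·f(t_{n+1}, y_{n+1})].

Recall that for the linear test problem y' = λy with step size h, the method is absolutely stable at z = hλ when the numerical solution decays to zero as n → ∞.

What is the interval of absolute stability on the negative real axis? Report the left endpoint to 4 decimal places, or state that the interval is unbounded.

(-3.5000, 0).

Test eqn y'=λy, z=hλ:
  y_{n+1} = y_n + z·[11/14·y_n + 3/14·y_{n+1}] ⇒ (1 − 3/14z)y_{n+1} = (1 + 11/14z)y_n
  R(z) = (1 + 11/14z)/(1 − 3/14z).

Need |R(x)|<1, x<0.
x=-1.75: |R|=0.2727
R=−1: 1+11/14x = −1+3/14x ⇒ -4/7x=2 ⇒ x=2/(-4/7)=-3.5000
Confirm numerically:
  x=-2.661: |R|=0.69467 <1
  x=-1.798: |R|=0.29793 <1
  x=-1.680: |R|=0.23529 <1
  x=-3.713: |R|=1.06778 >1
  x=-3.543: |R|=1.01397 >1
Interval (-3.5000, 0).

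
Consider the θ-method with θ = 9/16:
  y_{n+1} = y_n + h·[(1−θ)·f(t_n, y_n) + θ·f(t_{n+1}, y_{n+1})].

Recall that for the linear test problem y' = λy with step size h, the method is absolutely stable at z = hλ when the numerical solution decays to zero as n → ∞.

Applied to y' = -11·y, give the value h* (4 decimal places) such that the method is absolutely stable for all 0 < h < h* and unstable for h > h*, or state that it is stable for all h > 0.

With y'=λy (z=hλ):
  y_{n+1} = y_n + z·[7/16·y_n + 9/16·y_{n+1}] ⇒ (1 − 9/16z)y_{n+1} = (1 + 7/16z)y_n
  R(z) = (1 + 7/16z)/(1 − 9/16z).

Boundary: |R(x)|=1, x<0.
x=-0.97: |R|=0.3724
x=-2: |R|=0.0588
x=-10: |R|=0.5094
x=-100: |R|=0.7467
θ=9/16≥1/2 ⇒ |1+7/16x|<|1−9/16x| ∀x<0 ⇒ stable on all of ℝ⁻.

(−∞, 0) — no finite endpoint. Any h>0 works for λ=-11.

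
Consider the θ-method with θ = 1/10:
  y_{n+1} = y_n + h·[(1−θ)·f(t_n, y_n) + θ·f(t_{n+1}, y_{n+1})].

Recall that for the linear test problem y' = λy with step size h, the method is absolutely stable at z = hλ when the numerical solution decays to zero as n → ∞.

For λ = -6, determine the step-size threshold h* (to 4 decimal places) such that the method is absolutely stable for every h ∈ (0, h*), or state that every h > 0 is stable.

With y'=λy (z=hλ):
  y_{n+1} = y_n + z·[9/10·y_n + 1/10·y_{n+1}] ⇒ (1 − 1/10z)y_{n+1} = (1 + 9/10z)y_n
  so R(z) = (1 + 9/10z)/(1 − 1/10z).

Boundary: |R(x)|=1, x<0.
x=-1.64: |R|=0.4089
R=−1: 1+9/10x = −1+1/10x ⇒ -4/5x=2 ⇒ x=2/(-4/5)=-2.5000
Confirm numerically:
  x=-2.479: |R|=0.98654 <1
  x=-1.847: |R|=0.55904 <1
  x=-1.470: |R|=0.28160 <1
  x=-1.374: |R|=0.20802 <1
  x=-2.945: |R|=1.27501 >1
  x=-2.557: |R|=1.03631 >1
Interval (-2.5000, 0).

(-2.5000,0); λ=-6 ⇒ h* = (5/2)/6 = 0.4167.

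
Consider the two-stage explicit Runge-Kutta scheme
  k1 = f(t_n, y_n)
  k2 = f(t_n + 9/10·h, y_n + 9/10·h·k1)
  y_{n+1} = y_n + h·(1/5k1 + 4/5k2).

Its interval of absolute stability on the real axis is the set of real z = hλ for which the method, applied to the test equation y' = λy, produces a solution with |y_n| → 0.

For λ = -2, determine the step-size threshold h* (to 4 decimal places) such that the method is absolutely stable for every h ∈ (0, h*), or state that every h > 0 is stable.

With y'=λy (z=hλ):
  k1=λy_n ⇒ h·k1=z·y_n;  k2=λ(1+9/10z)y_n ⇒ h·k2=z(1+9/10z)y_n
  y_{n+1}/y_n = 1 + 1/5z + 4/5z(1+9/10z) = 1 + z + 18/25z²
  Hence R(z) = 1 + z + 18/25z².

Solve |R(x)|<1 on ℝ⁻.
x=-1.08: |R|=0.7598
R=1: x+18/25x²=0 ⇒ x=−25/18=-1.3889; min R=1−1/(4·18/25)=0.6528>−1
Confirm numerically:
  x=-1.312: |R|=0.92737 <1
  x=-1.139: |R|=0.79507 <1
  x=-1.112: |R|=0.77831 <1
  x=-1.041: |R|=0.73925 <1
  x=-1.868: |R|=1.64439 >1
  x=-1.853: |R|=1.61920 >1
So |R|<1 on (-1.3889, 0).

(-1.3889,0); λ=-2 ⇒ h* = (25/18)/2 = 0.6944.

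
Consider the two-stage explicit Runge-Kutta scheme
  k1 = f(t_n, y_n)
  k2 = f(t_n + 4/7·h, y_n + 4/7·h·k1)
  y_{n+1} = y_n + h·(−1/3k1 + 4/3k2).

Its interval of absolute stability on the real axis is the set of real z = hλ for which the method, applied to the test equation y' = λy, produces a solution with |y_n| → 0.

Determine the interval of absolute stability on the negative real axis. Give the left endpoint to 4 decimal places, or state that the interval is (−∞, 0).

z∈(-1.3125,0).

Test eqn y'=λy, z=hλ:
  k1=λy_n ⇒ h·k1=z·y_n;  k2=λ(1+4/7z)y_n ⇒ h·k2=z(1+4/7z)y_n
  y_{n+1}/y_n = 1 − 1/3z + 4/3z(1+4/7z) = 1 + z + 16/21z²
  so R(z) = 1 + z + 16/21z².

Boundary: |R(x)|=1, x<0.
x=-1.44: |R|=1.1399
R=1: x+16/21x²=0 ⇒ x=−21/16=-1.3125; min R=1−1/(4·16/21)=0.6719>−1
Confirm numerically:
  x=-0.933: |R|=0.73023 <1
  x=-0.775: |R|=0.68262 <1
  x=-0.702: |R|=0.67347 <1
  x=-1.845: |R|=1.74854 >1
  x=-1.741: |R|=1.56840 >1
  x=-1.358: |R|=1.04708 >1
Stable set (-1.3125, 0).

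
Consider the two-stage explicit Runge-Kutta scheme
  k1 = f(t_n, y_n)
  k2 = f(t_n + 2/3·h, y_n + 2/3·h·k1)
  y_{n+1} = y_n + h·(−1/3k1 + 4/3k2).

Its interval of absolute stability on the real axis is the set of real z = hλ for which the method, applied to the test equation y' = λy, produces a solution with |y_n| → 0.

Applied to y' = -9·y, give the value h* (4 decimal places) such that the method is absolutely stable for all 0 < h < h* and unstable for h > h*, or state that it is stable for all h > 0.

With y'=λy (z=hλ):
  k1=λy_n ⇒ h·k1=z·y_n;  k2=λ(1+2/3z)y_n ⇒ h·k2=z(1+2/3z)y_n
  y_{n+1}/y_n = 1 − 1/3z + 4/3z(1+2/3z) = 1 + z + 8/9z²
  ⇒ R(z) = 1 + z + 8/9z².

Boundary: |R(x)|=1, x<0.
x=-1.75: |R|=1.9722
R=1: x+8/9x²=0 ⇒ x=−9/8=-1.1250; min R=1−1/(4·8/9)=0.7188>−1
Confirm numerically:
  x=-1.091: |R|=0.96703 <1
  x=-0.890: |R|=0.81409 <1
  x=-0.872: |R|=0.80390 <1
  x=-1.385: |R|=1.32009 >1
  x=-1.285: |R|=1.18276 >1
  x=-1.180: |R|=1.05769 >1
Stable set (-1.1250, 0).

(-1.1250,0); λ=-9 ⇒ h* = (9/8)/9 = 0.1250.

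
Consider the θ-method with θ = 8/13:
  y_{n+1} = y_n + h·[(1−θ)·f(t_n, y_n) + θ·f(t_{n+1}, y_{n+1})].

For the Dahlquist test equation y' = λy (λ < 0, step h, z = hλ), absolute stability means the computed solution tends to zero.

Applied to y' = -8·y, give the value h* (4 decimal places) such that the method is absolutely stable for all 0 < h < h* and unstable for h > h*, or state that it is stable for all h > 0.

Set f=λy, z=hλ:
  y_{n+1} = y_n + z·[5/13·y_n + 8/13·y_{n+1}] ⇒ (1 − 8/13z)y_{n+1} = (1 + 5/13z)y_n
  ⇒ R(z) = (1 + 5/13z)/(1 − 8/13z).

Find x<0 with |R(x)|<1.
x=-0.57: |R|=0.5780
x=-2: |R|=0.1034
x=-10: |R|=0.3978
x=-100: |R|=0.5990
θ=8/13≥1/2 ⇒ |1+5/13x|<|1−8/13x| ∀x<0 ⇒ stable on all of ℝ⁻.

unbounded; (−∞, 0). Any h>0 works for λ=-8.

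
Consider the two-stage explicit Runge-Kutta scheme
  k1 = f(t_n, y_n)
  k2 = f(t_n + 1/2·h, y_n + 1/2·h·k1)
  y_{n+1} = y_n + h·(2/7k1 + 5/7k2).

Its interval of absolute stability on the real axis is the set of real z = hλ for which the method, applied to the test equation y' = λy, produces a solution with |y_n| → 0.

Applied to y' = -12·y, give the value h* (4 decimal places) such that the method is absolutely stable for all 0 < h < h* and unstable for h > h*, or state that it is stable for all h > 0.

Test eqn y'=λy, z=hλ:
  k1=λy_n ⇒ h·k1=z·y_n;  k2=λ(1+1/2z)y_n ⇒ h·k2=z(1+1/2z)y_n
  y_{n+1}/y_n = 1 + 2/7z + 5/7z(1+1/2z) = 1 + z + 5/14z²
  ⇒ R(z) = 1 + z + 5/14z².

Boundary: |R(x)|=1, x<0.
x=-1.13: |R|=0.3260
R=1: x+5/14x²=0 ⇒ x=−14/5=-2.8000; min R=1−1/(4·5/14)=0.3000>−1
Confirm numerically:
  x=-2.707: |R|=0.91009 <1
  x=-1.650: |R|=0.32232 <1
  x=-1.315: |R|=0.30258 <1
  x=-1.260: |R|=0.30700 <1
  x=-3.329: |R|=1.62894 >1
  x=-2.986: |R|=1.19836 >1
  x=-2.897: |R|=1.10036 >1
Interval (-2.8000, 0).

(-2.8000,0); λ=-12 ⇒ h* = (14/5)/12 = 0.2333.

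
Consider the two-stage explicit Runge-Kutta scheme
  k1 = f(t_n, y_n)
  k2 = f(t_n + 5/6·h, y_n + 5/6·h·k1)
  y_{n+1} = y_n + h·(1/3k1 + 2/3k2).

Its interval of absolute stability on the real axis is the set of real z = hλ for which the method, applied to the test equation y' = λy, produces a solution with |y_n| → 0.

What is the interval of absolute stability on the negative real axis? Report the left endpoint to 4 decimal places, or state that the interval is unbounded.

z∈(-1.8000,0).

On y'=λy, z=hλ:
  k1=λy_n ⇒ h·k1=z·y_n;  k2=λ(1+5/6z)y_n ⇒ h·k2=z(1+5/6z)y_n
  y_{n+1}/y_n = 1 + 1/3z + 2/3z(1+5/6z) = 1 + z + 5/9z²
  Hence R(z) = 1 + z + 5/9z².

Boundary: |R(x)|=1, x<0.
x=-1.49: |R|=0.7434
R=1: x+5/9x²=0 ⇒ x=−9/5=-1.8000; min R=1−1/(4·5/9)=0.5500>−1
Confirm numerically:
  x=-1.324: |R|=0.64988 <1
  x=-0.952: |R|=0.55150 <1
  x=-0.925: |R|=0.55035 <1
  x=-2.337: |R|=1.69721 >1
  x=-2.289: |R|=1.62185 >1
  x=-2.183: |R|=1.46449 >1
Stable set (-1.8000, 0).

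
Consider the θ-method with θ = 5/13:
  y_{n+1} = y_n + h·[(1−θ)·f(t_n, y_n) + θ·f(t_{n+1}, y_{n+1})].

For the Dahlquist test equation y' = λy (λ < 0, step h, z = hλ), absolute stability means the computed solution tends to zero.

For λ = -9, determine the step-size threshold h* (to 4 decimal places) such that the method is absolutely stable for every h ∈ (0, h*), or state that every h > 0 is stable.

(-8.6667,0); λ=-9 ⇒ h* = (26/3)/9 = 0.9630.

Set f=λy, z=hλ:
  y_{n+1} = y_n + z·[8/13·y_n + 5/13·y_{n+1}] ⇒ (1 − 5/13z)y_{n+1} = (1 + 8/13z)y_n
  so R(z) = (1 + 8/13z)/(1 − 5/13z).

Boundary: |R(x)|=1, x<0.
x=-0.75: |R|=0.4179
R=−1: 1+8/13x = −1+5/13x ⇒ -3/13x=2 ⇒ x=2/(-3/13)=-8.6667
Confirm numerically:
  x=-8.067: |R|=0.96627 <1
  x=-7.067: |R|=0.90071 <1
  x=-4.141: |R|=0.59718 <1
  x=-8.829: |R|=1.00852 >1
  x=-8.827: |R|=1.00842 >1
  x=-8.716: |R|=1.00262 >1
Interval (-8.6667, 0).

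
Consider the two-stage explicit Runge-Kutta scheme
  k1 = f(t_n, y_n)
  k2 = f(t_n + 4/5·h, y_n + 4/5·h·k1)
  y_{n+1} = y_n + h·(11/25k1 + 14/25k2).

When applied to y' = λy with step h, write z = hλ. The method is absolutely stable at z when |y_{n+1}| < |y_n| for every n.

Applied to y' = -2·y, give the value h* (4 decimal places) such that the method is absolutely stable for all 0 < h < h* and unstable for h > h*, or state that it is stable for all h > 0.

(-2.2321,0); λ=-2 ⇒ h* = (125/56)/2 = 1.1161.

Set f=λy, z=hλ:
  k1=λy_n ⇒ h·k1=z·y_n;  k2=λ(1+4/5z)y_n ⇒ h·k2=z(1+4/5z)y_n
  y_{n+1}/y_n = 1 + 11/25z + 14/25z(1+4/5z) = 1 + z + 56/125z²
  R(z) = 1 + z + 56/125z².

Boundary: |R(x)|=1, x<0.
x=-1.55: |R|=0.5263
R=1: x+56/125x²=0 ⇒ x=−125/56=-2.2321; min R=1−1/(4·56/125)=0.4420>−1
Confirm numerically:
  x=-1.920: |R|=0.73151 <1
  x=-1.162: |R|=0.44291 <1
  x=-0.913: |R|=0.46044 <1
  x=-2.688: |R|=1.54895 >1
  x=-2.444: |R|=1.23196 >1
  x=-2.440: |R|=1.22721 >1
Stable set (-2.2321, 0).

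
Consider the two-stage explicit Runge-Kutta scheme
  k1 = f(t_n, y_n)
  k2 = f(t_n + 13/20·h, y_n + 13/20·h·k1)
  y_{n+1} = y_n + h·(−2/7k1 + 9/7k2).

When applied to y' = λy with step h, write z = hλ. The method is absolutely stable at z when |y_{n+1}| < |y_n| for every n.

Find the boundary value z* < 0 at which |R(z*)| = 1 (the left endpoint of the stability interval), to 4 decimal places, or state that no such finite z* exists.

z* = -1.1966.

With y'=λy (z=hλ):
  k1=λy_n ⇒ h·k1=z·y_n;  k2=λ(1+13/20z)y_n ⇒ h·k2=z(1+13/20z)y_n
  y_{n+1}/y_n = 1 − 2/7z + 9/7z(1+13/20z) = 1 + z + 117/140z²
  Hence R(z) = 1 + z + 117/140z².

Boundary: |R(x)|=1, x<0.
x=-0.51: |R|=0.7074
R=1: x+117/140x²=0 ⇒ x=−140/117=-1.1966; min R=1−1/(4·117/140)=0.7009>−1
Confirm numerically:
  x=-1.165: |R|=0.96925 <1
  x=-0.999: |R|=0.83504 <1
  x=-0.964: |R|=0.81263 <1
  x=-1.529: |R|=1.42477 >1
  x=-1.380: |R|=1.21153 >1
Stable set (-1.1966, 0).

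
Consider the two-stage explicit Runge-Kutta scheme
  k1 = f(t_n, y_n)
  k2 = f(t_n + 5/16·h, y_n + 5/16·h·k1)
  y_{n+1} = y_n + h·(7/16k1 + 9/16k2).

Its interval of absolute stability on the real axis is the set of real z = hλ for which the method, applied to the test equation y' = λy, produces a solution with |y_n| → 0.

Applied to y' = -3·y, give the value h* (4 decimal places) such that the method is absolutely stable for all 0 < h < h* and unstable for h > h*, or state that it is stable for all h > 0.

Set f=λy, z=hλ:
  k1=λy_n ⇒ h·k1=z·y_n;  k2=λ(1+5/16z)y_n ⇒ h·k2=z(1+5/16z)y_n
  y_{n+1}/y_n = 1 + 7/16z + 9/16z(1+5/16z) = 1 + z + 45/256z²
  ⇒ R(z) = 1 + z + 45/256z².

Boundary: |R(x)|=1, x<0.
x=-0.82: |R|=0.2982
R=1: x+45/256x²=0 ⇒ x=−256/45=-5.6889; min R=1−1/(4·45/256)=-0.4222>−1
Confirm numerically:
  x=-5.102: |R|=0.47366 <1
  x=-4.025: |R|=0.17723 <1
  x=-3.689: |R|=0.29684 <1
  x=-6.132: |R|=1.47763 >1
  x=-5.984: |R|=1.31042 >1
  x=-5.802: |R|=1.11536 >1
Interval (-5.6889, 0).

(-5.6889,0); λ=-3 ⇒ h* = (256/45)/3 = 1.8963.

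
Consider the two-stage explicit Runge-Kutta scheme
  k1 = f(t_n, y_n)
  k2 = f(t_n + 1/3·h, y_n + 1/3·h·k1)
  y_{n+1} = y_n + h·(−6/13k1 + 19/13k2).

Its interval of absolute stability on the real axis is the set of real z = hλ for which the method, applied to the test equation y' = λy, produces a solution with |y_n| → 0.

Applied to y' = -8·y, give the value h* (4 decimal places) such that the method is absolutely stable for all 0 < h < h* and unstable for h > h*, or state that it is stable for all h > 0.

(-2.0526,0); λ=-8 ⇒ h* = (39/19)/8 = 0.2566.

On y'=λy, z=hλ:
  k1=λy_n ⇒ h·k1=z·y_n;  k2=λ(1+1/3z)y_n ⇒ h·k2=z(1+1/3z)y_n
  y_{n+1}/y_n = 1 − 6/13z + 19/13z(1+1/3z) = 1 + z + 19/39z²
  Hence R(z) = 1 + z + 19/39z².

Solve |R(x)|<1 on ℝ⁻.
x=-1.33: |R|=0.5318
R=1: x+19/39x²=0 ⇒ x=−39/19=-2.0526; min R=1−1/(4·19/39)=0.4868>−1
Confirm numerically:
  x=-1.422: |R|=0.56312 <1
  x=-1.199: |R|=0.50137 <1
  x=-0.860: |R|=0.50032 <1
  x=-2.638: |R|=1.75230 >1
  x=-2.626: |R|=1.73353 >1
  x=-2.359: |R|=1.35210 >1
So |R|<1 on (-2.0526, 0).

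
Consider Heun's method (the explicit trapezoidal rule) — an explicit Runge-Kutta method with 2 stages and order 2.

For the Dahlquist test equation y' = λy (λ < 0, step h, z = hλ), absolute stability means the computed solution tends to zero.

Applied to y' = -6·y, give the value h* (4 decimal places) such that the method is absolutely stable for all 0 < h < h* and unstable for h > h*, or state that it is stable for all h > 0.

On y'=λy, z=hλ:
  order 2, 2-stage ⇒ R(z)=1+z+z^2/2
  (e.g. R(-0.9)=0.50500, |R|=0.50500)

Boundary: |R(x)|=1, x<0.
x=-0.9: |R|=0.5050
|R(-2.37)|=1.4385 |R(-2.21)|=1.2320 |R(-0.76)|=0.5288
Bisect:
  x_lo=-2.6656 |R|=1.8871  x_hi=-0.1937 |R|=0.8251
  mid=-1.42965 |R|=0.59230 →hi
  mid=-2.04763 |R|=1.04876 →lo
  mid=-1.73864 |R|=0.77280 →hi
  mid=-1.89313 |R|=0.89884 →hi
  mid=-1.97038 |R|=0.97082 →hi
  mid=-2.00900 |R|=1.00905 →lo
  mid=-1.98969 |R|=0.98975 →hi
  mid=-1.99935 |R|=0.99935 →hi
  mid=-2.00418 |R|=1.00419 →lo
  mid=-2.00176 |R|=1.00176 →lo
  ...
  [-2.00010,-1.99995] ⇒ x*=-2.0000
Interval (-2.0000, 0).

(-2.0000,0); λ=-6 ⇒ h* = 0.3333.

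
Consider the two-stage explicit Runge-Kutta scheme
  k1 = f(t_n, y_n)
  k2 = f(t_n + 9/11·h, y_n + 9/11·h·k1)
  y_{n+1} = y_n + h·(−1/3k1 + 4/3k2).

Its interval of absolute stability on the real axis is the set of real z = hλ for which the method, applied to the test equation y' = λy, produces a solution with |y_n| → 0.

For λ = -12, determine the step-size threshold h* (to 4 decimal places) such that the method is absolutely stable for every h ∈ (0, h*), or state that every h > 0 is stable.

(-0.9167,0); λ=-12 ⇒ h* = (11/12)/12 = 0.0764.

Test eqn y'=λy, z=hλ:
  k1=λy_n ⇒ h·k1=z·y_n;  k2=λ(1+9/11z)y_n ⇒ h·k2=z(1+9/11z)y_n
  y_{n+1}/y_n = 1 − 1/3z + 4/3z(1+9/11z) = 1 + z + 12/11z²
  ⇒ R(z) = 1 + z + 12/11z².

Solve |R(x)|<1 on ℝ⁻.
x=-0.93: |R|=1.0135
R=1: x+12/11x²=0 ⇒ x=−11/12=-0.9167; min R=1−1/(4·12/11)=0.7708>−1
Confirm numerically:
  x=-0.716: |R|=0.84326 <1
  x=-0.706: |R|=0.83775 <1
  x=-0.509: |R|=0.77363 <1
  x=-0.498: |R|=0.77255 <1
  x=-1.462: |R|=1.86976 >1
  x=-1.205: |R|=1.37903 >1
  x=-0.946: |R|=1.03027 >1
So |R|<1 on (-0.9167, 0).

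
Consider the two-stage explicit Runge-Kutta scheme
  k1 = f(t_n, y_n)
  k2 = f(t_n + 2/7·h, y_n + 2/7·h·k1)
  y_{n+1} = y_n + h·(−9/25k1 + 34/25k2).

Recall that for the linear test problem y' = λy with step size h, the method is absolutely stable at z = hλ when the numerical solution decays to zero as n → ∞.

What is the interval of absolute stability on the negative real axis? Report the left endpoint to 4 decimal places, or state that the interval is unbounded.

(-2.5735, 0).

On y'=λy, z=hλ:
  k1=λy_n ⇒ h·k1=z·y_n;  k2=λ(1+2/7z)y_n ⇒ h·k2=z(1+2/7z)y_n
  y_{n+1}/y_n = 1 − 9/25z + 34/25z(1+2/7z) = 1 + z + 68/175z²
  R(z) = 1 + z + 68/175z².

Find x<0 with |R(x)|<1.
x=-1.72: |R|=0.4295
R=1: x+68/175x²=0 ⇒ x=−175/68=-2.5735; min R=1−1/(4·68/175)=0.3566>−1
Confirm numerically:
  x=-2.314: |R|=0.76664 <1
  x=-2.267: |R|=0.72998 <1
  x=-1.827: |R|=0.47002 <1
  x=-3.100: |R|=1.63417 >1
  x=-2.953: |R|=1.43542 >1
Interval (-2.5735, 0).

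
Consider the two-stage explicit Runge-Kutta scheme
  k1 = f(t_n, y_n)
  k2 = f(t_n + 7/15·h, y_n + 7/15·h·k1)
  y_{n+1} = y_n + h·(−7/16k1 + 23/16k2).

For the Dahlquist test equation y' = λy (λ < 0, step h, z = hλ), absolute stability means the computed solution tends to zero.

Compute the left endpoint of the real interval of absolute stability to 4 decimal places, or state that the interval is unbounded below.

left endpoint -1.4907.

On y'=λy, z=hλ:
  k1=λy_n ⇒ h·k1=z·y_n;  k2=λ(1+7/15z)y_n ⇒ h·k2=z(1+7/15z)y_n
  y_{n+1}/y_n = 1 − 7/16z + 23/16z(1+7/15z) = 1 + z + 161/240z²
  so R(z) = 1 + z + 161/240z².

Boundary: |R(x)|=1, x<0.
x=-1.28: |R|=0.8191
R=1: x+161/240x²=0 ⇒ x=−240/161=-1.4907; min R=1−1/(4·161/240)=0.6273>−1
Confirm numerically:
  x=-1.443: |R|=0.95384 <1
  x=-1.352: |R|=0.87422 <1
  x=-1.314: |R|=0.84426 <1
  x=-2.007: |R|=1.69515 >1
  x=-1.567: |R|=1.08022 >1
So |R|<1 on (-1.4907, 0).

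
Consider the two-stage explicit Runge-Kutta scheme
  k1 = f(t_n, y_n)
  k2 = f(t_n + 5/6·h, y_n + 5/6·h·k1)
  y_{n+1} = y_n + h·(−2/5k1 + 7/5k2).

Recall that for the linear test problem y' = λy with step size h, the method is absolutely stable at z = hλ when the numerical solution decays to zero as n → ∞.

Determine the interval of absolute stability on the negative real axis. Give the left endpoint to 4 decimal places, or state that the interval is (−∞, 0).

(-0.8571, 0).

On y'=λy, z=hλ:
  k1=λy_n ⇒ h·k1=z·y_n;  k2=λ(1+5/6z)y_n ⇒ h·k2=z(1+5/6z)y_n
  y_{n+1}/y_n = 1 − 2/5z + 7/5z(1+5/6z) = 1 + z + 7/6z²
  Hence R(z) = 1 + z + 7/6z².

Find x<0 with |R(x)|<1.
x=-0.34: |R|=0.7949
R=1: x+7/6x²=0 ⇒ x=−6/7=-0.8571; min R=1−1/(4·7/6)=0.7857>−1
Confirm numerically:
  x=-0.835: |R|=0.97843 <1
  x=-0.762: |R|=0.91542 <1
  x=-0.704: |R|=0.87422 <1
  x=-0.519: |R|=0.79525 <1
  x=-1.407: |R|=1.90259 >1
  x=-1.097: |R|=1.30698 >1
Stable set (-0.8571, 0).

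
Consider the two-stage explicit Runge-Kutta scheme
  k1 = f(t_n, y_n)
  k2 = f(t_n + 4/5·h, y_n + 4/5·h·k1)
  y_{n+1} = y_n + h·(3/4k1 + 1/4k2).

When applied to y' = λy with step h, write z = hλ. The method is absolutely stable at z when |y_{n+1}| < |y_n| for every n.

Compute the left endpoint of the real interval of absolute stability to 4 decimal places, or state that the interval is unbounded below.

Test eqn y'=λy, z=hλ:
  k1=λy_n ⇒ h·k1=z·y_n;  k2=λ(1+4/5z)y_n ⇒ h·k2=z(1+4/5z)y_n
  y_{n+1}/y_n = 1 + 3/4z + 1/4z(1+4/5z) = 1 + z + 1/5z²
  ⇒ R(z) = 1 + z + 1/5z².

Solve |R(x)|<1 on ℝ⁻.
x=-1.3: |R|=0.0380
R=1: x+1/5x²=0 ⇒ x=−5=-5.0000; min R=1−1/(4·1/5)=-0.2500>−1
Confirm numerically:
  x=-3.634: |R|=0.00719 <1
  x=-2.488: |R|=0.24997 <1
  x=-2.338: |R|=0.24475 <1
  x=-2.328: |R|=0.24408 <1
  x=-5.496: |R|=1.54520 >1
  x=-5.472: |R|=1.51656 >1
  x=-5.389: |R|=1.41926 >1
So |R|<1 on (-5.0000, 0).

z* = -5.0000.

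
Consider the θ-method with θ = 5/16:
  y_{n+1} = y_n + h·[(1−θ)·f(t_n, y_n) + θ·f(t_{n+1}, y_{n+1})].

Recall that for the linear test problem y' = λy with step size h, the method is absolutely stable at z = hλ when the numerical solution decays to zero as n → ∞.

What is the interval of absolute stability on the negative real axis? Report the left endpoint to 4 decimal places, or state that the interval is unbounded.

z∈(-5.3333,0).

Test eqn y'=λy, z=hλ:
  y_{n+1} = y_n + z·[11/16·y_n + 5/16·y_{n+1}] ⇒ (1 − 5/16z)y_{n+1} = (1 + 11/16z)y_n
  Hence R(z) = (1 + 11/16z)/(1 − 5/16z).

Solve |R(x)|<1 on ℝ⁻.
x=-1.24: |R|=0.1063
R=−1: 1+11/16x = −1+5/16x ⇒ -3/8x=2 ⇒ x=2/(-3/8)=-5.3333
Confirm numerically:
  x=-3.985: |R|=0.77481 <1
  x=-3.738: |R|=0.72407 <1
  x=-2.915: |R|=0.52543 <1
  x=-2.513: |R|=0.40760 <1
  x=-5.503: |R|=1.02339 >1
  x=-5.453: |R|=1.01660 >1
Stable set (-5.3333, 0).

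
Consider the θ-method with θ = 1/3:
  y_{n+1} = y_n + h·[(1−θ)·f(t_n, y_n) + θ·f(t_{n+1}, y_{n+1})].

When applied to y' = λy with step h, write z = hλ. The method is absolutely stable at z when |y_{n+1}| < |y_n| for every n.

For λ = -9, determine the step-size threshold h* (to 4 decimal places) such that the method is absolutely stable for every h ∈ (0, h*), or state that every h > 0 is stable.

(-6.0000,0); λ=-9 ⇒ h* = (6)/9 = 0.6667.

Set f=λy, z=hλ:
  y_{n+1} = y_n + z·[2/3·y_n + 1/3·y_{n+1}] ⇒ (1 − 1/3z)y_{n+1} = (1 + 2/3z)y_n
  ⇒ R(z) = (1 + 2/3z)/(1 − 1/3z).

Solve |R(x)|<1 on ℝ⁻.
x=-1.11: |R|=0.1898
R=−1: 1+2/3x = −1+1/3x ⇒ -1/3x=2 ⇒ x=2/(-1/3)=-6.0000
Confirm numerically:
  x=-5.885: |R|=0.98706 <1
  x=-4.538: |R|=0.80605 <1
  x=-4.396: |R|=0.78313 <1
  x=-3.538: |R|=0.62343 <1
  x=-6.473: |R|=1.04993 >1
  x=-6.084: |R|=1.00925 >1
  x=-6.024: |R|=1.00266 >1
So |R|<1 on (-6.0000, 0).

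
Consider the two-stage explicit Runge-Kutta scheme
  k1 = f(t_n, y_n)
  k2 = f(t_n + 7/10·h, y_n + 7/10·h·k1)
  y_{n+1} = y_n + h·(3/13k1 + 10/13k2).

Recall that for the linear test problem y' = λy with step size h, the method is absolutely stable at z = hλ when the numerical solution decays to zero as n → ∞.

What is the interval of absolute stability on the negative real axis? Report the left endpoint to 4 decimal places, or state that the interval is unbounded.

Set f=λy, z=hλ:
  k1=λy_n ⇒ h·k1=z·y_n;  k2=λ(1+7/10z)y_n ⇒ h·k2=z(1+7/10z)y_n
  y_{n+1}/y_n = 1 + 3/13z + 10/13z(1+7/10z) = 1 + z + 7/13z²
  so R(z) = 1 + z + 7/13z².

Need |R(x)|<1, x<0.
x=-0.62: |R|=0.5870
R=1: x+7/13x²=0 ⇒ x=−13/7=-1.8571; min R=1−1/(4·7/13)=0.5357>−1
Confirm numerically:
  x=-1.413: |R|=0.66208 <1
  x=-1.043: |R|=0.54276 <1
  x=-0.923: |R|=0.53573 <1
  x=-0.869: |R|=0.53763 <1
  x=-2.404: |R|=1.70789 >1
  x=-2.298: |R|=1.54551 >1
  x=-1.919: |R|=1.06392 >1
Interval (-1.8571, 0).

(-1.8571, 0).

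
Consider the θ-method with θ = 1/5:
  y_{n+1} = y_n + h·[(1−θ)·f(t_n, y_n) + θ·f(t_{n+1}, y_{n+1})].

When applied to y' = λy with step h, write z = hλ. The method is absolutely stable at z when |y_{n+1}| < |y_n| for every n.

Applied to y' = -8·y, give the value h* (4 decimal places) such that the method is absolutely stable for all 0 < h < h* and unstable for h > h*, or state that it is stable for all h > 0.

(-3.3333,0); λ=-8 ⇒ h* = (10/3)/8 = 0.4167.

With y'=λy (z=hλ):
  y_{n+1} = y_n + z·[4/5·y_n + 1/5·y_{n+1}] ⇒ (1 − 1/5z)y_{n+1} = (1 + 4/5z)y_n
  so R(z) = (1 + 4/5z)/(1 − 1/5z).

Boundary: |R(x)|=1, x<0.
x=-0.44: |R|=0.5956
R=−1: 1+4/5x = −1+1/5x ⇒ -3/5x=2 ⇒ x=2/(-3/5)=-3.3333
Confirm numerically:
  x=-3.209: |R|=0.95456 <1
  x=-3.074: |R|=0.90364 <1
  x=-2.846: |R|=0.81366 <1
  x=-1.650: |R|=0.24060 <1
  x=-3.860: |R|=1.17833 >1
  x=-3.771: |R|=1.14970 >1
  x=-3.592: |R|=1.09032 >1
Stable set (-3.3333, 0).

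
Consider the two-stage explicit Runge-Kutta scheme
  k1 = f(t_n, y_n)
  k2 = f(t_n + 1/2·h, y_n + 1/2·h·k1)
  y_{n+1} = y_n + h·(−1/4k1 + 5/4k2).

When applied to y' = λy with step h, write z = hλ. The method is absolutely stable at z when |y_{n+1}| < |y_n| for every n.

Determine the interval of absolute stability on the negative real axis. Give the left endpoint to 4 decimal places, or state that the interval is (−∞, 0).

With y'=λy (z=hλ):
  k1=λy_n ⇒ h·k1=z·y_n;  k2=λ(1+1/2z)y_n ⇒ h·k2=z(1+1/2z)y_n
  y_{n+1}/y_n = 1 − 1/4z + 5/4z(1+1/2z) = 1 + z + 5/8z²
  Hence R(z) = 1 + z + 5/8z².

Need |R(x)|<1, x<0.
x=-0.71: |R|=0.6051
R=1: x+5/8x²=0 ⇒ x=−8/5=-1.6000; min R=1−1/(4·5/8)=0.6000>−1
Confirm numerically:
  x=-1.272: |R|=0.73924 <1
  x=-0.969: |R|=0.61785 <1
  x=-0.751: |R|=0.60150 <1
  x=-0.671: |R|=0.61040 <1
  x=-2.074: |R|=1.61442 >1
  x=-1.940: |R|=1.41225 >1
So |R|<1 on (-1.6000, 0).

(-1.6000, 0).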